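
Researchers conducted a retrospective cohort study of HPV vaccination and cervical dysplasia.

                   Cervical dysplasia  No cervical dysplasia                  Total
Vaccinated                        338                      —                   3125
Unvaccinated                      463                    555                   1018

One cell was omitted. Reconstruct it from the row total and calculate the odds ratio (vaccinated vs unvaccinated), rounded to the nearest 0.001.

0.145

The missing cell is in the exposed row: 3125 − 338 = 2787.
So a = 338, b = 2787, c = 463, d = 555.
OR = (a·d)/(b·c) = (338 × 555) / (2787 × 463) = 187590 / 1290381 = 0.14538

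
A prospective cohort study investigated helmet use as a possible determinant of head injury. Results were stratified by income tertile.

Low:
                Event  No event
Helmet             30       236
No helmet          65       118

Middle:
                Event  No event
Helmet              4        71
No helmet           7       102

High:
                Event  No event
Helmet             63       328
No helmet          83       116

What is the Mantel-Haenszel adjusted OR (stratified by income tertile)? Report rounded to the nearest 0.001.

0.271

OR_MH = Σ(aᵢdᵢ/nᵢ) / Σ(bᵢcᵢ/nᵢ), where nᵢ is the stratum total.
Stratum 1 (Low): n = 449; a·d/n = 30·118/449 = 7.8842; b·c/n = 236·65/449 = 34.1648
Stratum 2 (Middle): n = 184; a·d/n = 4·102/184 = 2.2174; b·c/n = 71·7/184 = 2.7011
Stratum 3 (High): n = 590; a·d/n = 63·116/590 = 12.3864; b·c/n = 328·83/590 = 46.1424
OR_MH = (7.8842 + 2.2174 + 12.3864) / (34.1648 + 2.7011 + 46.1424) = 22.4880 / 83.0083 = 0.27091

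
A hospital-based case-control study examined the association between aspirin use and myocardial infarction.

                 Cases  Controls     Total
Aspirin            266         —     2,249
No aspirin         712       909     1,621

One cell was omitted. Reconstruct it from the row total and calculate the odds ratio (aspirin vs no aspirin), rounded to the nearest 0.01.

The missing cell is in the exposed row: 2249 − 266 = 1983.
So a = 266, b = 1983, c = 712, d = 909.
OR = (a·d)/(b·c) = (266 × 909) / (1983 × 712) = 241794 / 1411896 = 0.17125

0.17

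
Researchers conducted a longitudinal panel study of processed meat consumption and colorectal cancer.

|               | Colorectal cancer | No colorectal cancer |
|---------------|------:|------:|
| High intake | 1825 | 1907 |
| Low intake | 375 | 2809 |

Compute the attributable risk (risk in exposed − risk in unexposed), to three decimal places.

Cells: a = 1825, b = 1907, c = 375, d = 2809.
Risk in exposed = 1825/3732 = 0.489014; risk in unexposed = 375/3184 = 0.117776.
Risk difference = 0.489014 − 0.117776 = 0.371238

0.371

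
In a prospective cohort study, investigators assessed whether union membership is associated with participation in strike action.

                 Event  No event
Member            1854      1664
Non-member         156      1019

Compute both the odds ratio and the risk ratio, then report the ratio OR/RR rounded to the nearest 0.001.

Cells: a = 1854, b = 1664, c = 156, d = 1019.
OR = (1854·1019)/(1664·156) = 1889226/259584 = 7.27790
Risk in exposed = 1854/3518 = 0.52700; risk in unexposed = 156/1175 = 0.13277; RR = 3.96942
OR/RR = 7.27790 / 3.96942 = 1.83349
The outcome is not rare, so the OR lies further from 1 than the RR.

1.833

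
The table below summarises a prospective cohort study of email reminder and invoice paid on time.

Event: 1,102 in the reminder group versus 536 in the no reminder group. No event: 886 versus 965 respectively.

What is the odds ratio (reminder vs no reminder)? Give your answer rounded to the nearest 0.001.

From the description: a = 1102, b = 886, c = 536, d = 965.
OR = (a·d)/(b·c) = (1102 × 965) / (886 × 536) = 1063430 / 474896 = 2.23929
The odds of invoice paid on time are about 2.24 times as high in the reminder group.

2.239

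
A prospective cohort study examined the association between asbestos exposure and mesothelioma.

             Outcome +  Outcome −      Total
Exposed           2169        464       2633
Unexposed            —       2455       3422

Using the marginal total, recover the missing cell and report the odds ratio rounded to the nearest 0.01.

11.87

The missing cell is in the unexposed row: 3422 − 2455 = 967.
So a = 2169, b = 464, c = 967, d = 2455.
OR = (a·d)/(b·c) = (2169 × 2455) / (464 × 967) = 5324895 / 448688 = 11.86770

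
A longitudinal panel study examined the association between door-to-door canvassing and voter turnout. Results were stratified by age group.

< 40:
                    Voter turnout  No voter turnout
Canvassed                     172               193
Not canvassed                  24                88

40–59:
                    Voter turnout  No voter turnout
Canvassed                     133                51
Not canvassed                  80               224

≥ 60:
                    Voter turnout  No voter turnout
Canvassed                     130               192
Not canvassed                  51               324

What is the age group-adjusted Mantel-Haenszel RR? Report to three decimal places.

2.680

RR_MH = Σ(aᵢ·n₀ᵢ/nᵢ) / Σ(cᵢ·n₁ᵢ/nᵢ), with n₁ᵢ = aᵢ+bᵢ (exposed), n₀ᵢ = cᵢ+dᵢ (unexposed), nᵢ = n₁ᵢ+n₀ᵢ.
Stratum 1 (< 40): n₁ = 365, n₀ = 112, n = 477; a·n₀/n = 172·112/477 = 40.3857; c·n₁/n = 24·365/477 = 18.3648
Stratum 2 (40–59): n₁ = 184, n₀ = 304, n = 488; a·n₀/n = 133·304/488 = 82.8525; c·n₁/n = 80·184/488 = 30.1639
Stratum 3 (≥ 60): n₁ = 322, n₀ = 375, n = 697; a·n₀/n = 130·375/697 = 69.9426; c·n₁/n = 51·322/697 = 23.5610
RR_MH = (40.3857 + 82.8525 + 69.9426) / (18.3648 + 30.1639 + 23.5610) = 193.1808 / 72.0897 = 2.67973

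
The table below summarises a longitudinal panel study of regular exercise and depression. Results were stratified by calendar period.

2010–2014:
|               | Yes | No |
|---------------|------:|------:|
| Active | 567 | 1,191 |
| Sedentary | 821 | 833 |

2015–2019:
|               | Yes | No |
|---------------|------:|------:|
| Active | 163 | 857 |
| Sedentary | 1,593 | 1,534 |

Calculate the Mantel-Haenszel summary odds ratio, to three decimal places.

0.323

OR_MH = Σ(aᵢdᵢ/nᵢ) / Σ(bᵢcᵢ/nᵢ), where nᵢ is the stratum total.
Stratum 1 (2010–2014): n = 3412; a·d/n = 567·833/3412 = 138.4264; b·c/n = 1191·821/3412 = 286.5800
Stratum 2 (2015–2019): n = 4147; a·d/n = 163·1534/4147 = 60.2947; b·c/n = 857·1593/4147 = 329.2021
OR_MH = (138.4264 + 60.2947) / (286.5800 + 329.2021) = 198.7211 / 615.7821 = 0.32271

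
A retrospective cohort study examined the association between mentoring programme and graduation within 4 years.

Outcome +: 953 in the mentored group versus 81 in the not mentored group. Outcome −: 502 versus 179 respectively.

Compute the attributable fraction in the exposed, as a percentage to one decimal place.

From the description: a = 953, b = 502, c = 81, d = 179.
Risk in exposed = 953/1455 = 0.65498; risk in unexposed = 81/260 = 0.31154.
RR = 0.65498/0.31154 = 2.10241
AR% = (RR − 1)/RR × 100 = (2.10241 − 1)/2.10241 × 100 = 52.4356%

52.4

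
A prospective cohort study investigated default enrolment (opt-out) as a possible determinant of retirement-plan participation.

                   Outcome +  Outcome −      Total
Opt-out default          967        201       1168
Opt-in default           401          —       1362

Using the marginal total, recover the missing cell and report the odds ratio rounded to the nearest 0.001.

11.529

The missing cell is in the unexposed row: 1362 − 401 = 961.
So a = 967, b = 201, c = 401, d = 961.
OR = (a·d)/(b·c) = (967 × 961) / (201 × 401) = 929287 / 80601 = 11.52947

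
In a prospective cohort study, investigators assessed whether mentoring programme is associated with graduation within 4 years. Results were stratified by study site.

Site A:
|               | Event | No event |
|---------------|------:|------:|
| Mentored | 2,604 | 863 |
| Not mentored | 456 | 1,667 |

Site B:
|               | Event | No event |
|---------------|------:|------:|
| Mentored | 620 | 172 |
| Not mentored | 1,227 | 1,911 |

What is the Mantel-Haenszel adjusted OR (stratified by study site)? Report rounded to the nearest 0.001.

8.687

OR_MH = Σ(aᵢdᵢ/nᵢ) / Σ(bᵢcᵢ/nᵢ), where nᵢ is the stratum total.
Stratum 1 (Site A): n = 5590; a·d/n = 2604·1667/5590 = 776.5417; b·c/n = 863·456/5590 = 70.3986
Stratum 2 (Site B): n = 3930; a·d/n = 620·1911/3930 = 301.4809; b·c/n = 172·1227/3930 = 53.7008
OR_MH = (776.5417 + 301.4809) / (70.3986 + 53.7008) = 1078.0226 / 124.0993 = 8.68677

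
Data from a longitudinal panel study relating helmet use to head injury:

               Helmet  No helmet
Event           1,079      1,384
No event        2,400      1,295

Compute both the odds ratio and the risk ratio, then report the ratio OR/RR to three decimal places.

0.701

Reading the table with exposure as columns: a = 1079 (Helmet, case), b = 2400 (Helmet, non-case), c = 1384 (No helmet, case), d = 1295.
OR = (1079·1295)/(2400·1384) = 1397305/3321600 = 0.42067
Risk in exposed = 1079/3479 = 0.31015; risk in unexposed = 1384/2679 = 0.51661; RR = 0.60035
OR/RR = 0.42067 / 0.60035 = 0.70071
The outcome is not rare, so the OR lies further from 1 than the RR.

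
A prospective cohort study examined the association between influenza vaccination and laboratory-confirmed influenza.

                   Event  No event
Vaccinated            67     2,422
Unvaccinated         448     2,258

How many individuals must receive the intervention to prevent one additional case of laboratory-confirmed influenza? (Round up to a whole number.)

Risk in treated group = 67/2489 = 0.02692; risk in control = 448/2706 = 0.16556.
Absolute risk reduction = 0.16556 − 0.02692 = 0.13864
NNT = 1 / ARR = 1 / 0.13864 = 7.213 → round up → 8

8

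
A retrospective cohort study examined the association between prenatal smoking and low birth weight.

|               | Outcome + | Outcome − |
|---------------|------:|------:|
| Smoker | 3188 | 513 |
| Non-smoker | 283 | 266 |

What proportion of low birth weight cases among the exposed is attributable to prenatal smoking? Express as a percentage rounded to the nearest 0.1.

Cells: a = 3188, b = 513, c = 283, d = 266.
Risk in exposed = 3188/3701 = 0.86139; risk in unexposed = 283/549 = 0.51548.
RR = 0.86139/0.51548 = 1.67103
AR% = (RR − 1)/RR × 100 = (1.67103 − 1)/1.67103 × 100 = 40.1568%

40.2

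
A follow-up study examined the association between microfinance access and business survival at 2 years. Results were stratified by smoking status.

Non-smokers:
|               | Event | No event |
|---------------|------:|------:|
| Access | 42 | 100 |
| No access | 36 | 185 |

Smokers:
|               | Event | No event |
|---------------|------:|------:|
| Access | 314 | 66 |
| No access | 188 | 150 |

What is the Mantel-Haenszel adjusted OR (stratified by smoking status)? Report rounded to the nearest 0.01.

OR_MH = Σ(aᵢdᵢ/nᵢ) / Σ(bᵢcᵢ/nᵢ), where nᵢ is the stratum total.
Stratum 1 (Non-smokers): n = 363; a·d/n = 42·185/363 = 21.4050; b·c/n = 100·36/363 = 9.9174
Stratum 2 (Smokers): n = 718; a·d/n = 314·150/718 = 65.5989; b·c/n = 66·188/718 = 17.2813
OR_MH = (21.4050 + 65.5989) / (9.9174 + 17.2813) = 87.0038 / 27.1987 = 3.19882

3.20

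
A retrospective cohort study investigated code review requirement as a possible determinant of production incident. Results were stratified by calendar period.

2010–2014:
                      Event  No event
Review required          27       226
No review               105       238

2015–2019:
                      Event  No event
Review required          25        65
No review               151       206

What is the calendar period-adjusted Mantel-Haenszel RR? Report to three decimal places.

0.474

RR_MH = Σ(aᵢ·n₀ᵢ/nᵢ) / Σ(cᵢ·n₁ᵢ/nᵢ), with n₁ᵢ = aᵢ+bᵢ (exposed), n₀ᵢ = cᵢ+dᵢ (unexposed), nᵢ = n₁ᵢ+n₀ᵢ.
Stratum 1 (2010–2014): n₁ = 253, n₀ = 343, n = 596; a·n₀/n = 27·343/596 = 15.5386; c·n₁/n = 105·253/596 = 44.5721
Stratum 2 (2015–2019): n₁ = 90, n₀ = 357, n = 447; a·n₀/n = 25·357/447 = 19.9664; c·n₁/n = 151·90/447 = 30.4027
RR_MH = (15.5386 + 19.9664) / (44.5721 + 30.4027) = 35.5050 / 74.9748 = 0.47356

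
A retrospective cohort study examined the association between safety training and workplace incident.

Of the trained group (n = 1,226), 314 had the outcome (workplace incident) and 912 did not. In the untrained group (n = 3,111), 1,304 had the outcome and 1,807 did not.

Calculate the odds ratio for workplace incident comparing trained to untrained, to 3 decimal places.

From the description: a = 314, b = 912, c = 1304, d = 1807.
OR = (a·d)/(b·c) = (314 × 1807) / (912 × 1304) = 567398 / 1189248 = 0.47711
Exposure is associated with lower odds of workplace incident (OR = 0.48 < 1).

0.477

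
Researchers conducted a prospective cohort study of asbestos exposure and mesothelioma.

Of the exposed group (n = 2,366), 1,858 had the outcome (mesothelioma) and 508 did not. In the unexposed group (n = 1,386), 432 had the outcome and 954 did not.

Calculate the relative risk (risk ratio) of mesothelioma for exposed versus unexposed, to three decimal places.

2.519

From the description: a = 1858, b = 508, c = 432, d = 954.
Risk in exposed = 1858/2366 = 0.78529; risk in unexposed = 432/1386 = 0.31169.
RR = 0.78529 / 0.31169 = 2.51948
The risk among the exposed is 2.52 times that among the unexposed.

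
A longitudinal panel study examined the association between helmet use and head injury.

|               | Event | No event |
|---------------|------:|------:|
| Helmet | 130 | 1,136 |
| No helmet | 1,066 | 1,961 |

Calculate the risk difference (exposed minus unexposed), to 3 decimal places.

-0.249

Cells: a = 130, b = 1136, c = 1066, d = 1961.
Risk in exposed = 130/1266 = 0.102686; risk in unexposed = 1066/3027 = 0.352164.
Risk difference = 0.102686 − 0.352164 = -0.249478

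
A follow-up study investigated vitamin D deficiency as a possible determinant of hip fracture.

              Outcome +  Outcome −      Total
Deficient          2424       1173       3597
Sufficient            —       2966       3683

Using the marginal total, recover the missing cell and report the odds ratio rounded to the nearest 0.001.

The missing cell is in the unexposed row: 3683 − 2966 = 717.
So a = 2424, b = 1173, c = 717, d = 2966.
OR = (a·d)/(b·c) = (2424 × 2966) / (1173 × 717) = 7189584 / 841041 = 8.54843

8.548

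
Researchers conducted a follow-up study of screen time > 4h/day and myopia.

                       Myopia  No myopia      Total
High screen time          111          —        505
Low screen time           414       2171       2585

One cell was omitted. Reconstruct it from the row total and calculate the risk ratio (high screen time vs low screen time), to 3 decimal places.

1.372

The missing cell is in the exposed row: 505 − 111 = 394.
So a = 111, b = 394, c = 414, d = 2171.
RR = [a/(a+b)] / [c/(c+d)] = (111/505) / (414/2585) = 0.21980/0.16015 = 1.37244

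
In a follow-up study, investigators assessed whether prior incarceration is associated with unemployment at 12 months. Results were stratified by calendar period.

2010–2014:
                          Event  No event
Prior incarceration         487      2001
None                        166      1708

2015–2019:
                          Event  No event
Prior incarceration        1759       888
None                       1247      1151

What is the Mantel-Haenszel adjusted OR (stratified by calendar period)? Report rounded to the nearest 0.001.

2.002

OR_MH = Σ(aᵢdᵢ/nᵢ) / Σ(bᵢcᵢ/nᵢ), where nᵢ is the stratum total.
Stratum 1 (2010–2014): n = 4362; a·d/n = 487·1708/4362 = 190.6914; b·c/n = 2001·166/4362 = 76.1499
Stratum 2 (2015–2019): n = 5045; a·d/n = 1759·1151/5045 = 401.3100; b·c/n = 888·1247/5045 = 219.4918
OR_MH = (190.6914 + 401.3100) / (76.1499 + 219.4918) = 592.0014 / 295.6417 = 2.00243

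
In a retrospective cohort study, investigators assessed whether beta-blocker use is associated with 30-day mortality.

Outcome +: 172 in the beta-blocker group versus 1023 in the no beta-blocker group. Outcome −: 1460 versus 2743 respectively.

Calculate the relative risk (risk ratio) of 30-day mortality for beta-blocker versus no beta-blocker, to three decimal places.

0.388

From the description: a = 172, b = 1460, c = 1023, d = 2743.
Risk in exposed = 172/1632 = 0.10539; risk in unexposed = 1023/3766 = 0.27164.
RR = 0.10539 / 0.27164 = 0.38798
The risk is 61% lower among the exposed than among the unexposed.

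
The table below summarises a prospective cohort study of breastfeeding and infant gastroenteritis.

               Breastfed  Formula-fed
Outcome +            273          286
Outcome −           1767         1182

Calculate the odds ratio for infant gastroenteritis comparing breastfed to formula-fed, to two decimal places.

Reading the table with exposure as columns: a = 273 (Breastfed, case), b = 1767 (Breastfed, non-case), c = 286 (Formula-fed, case), d = 1182.
OR = (a·d)/(b·c) = (273 × 1182) / (1767 × 286) = 322686 / 505362 = 0.63852
Exposure is associated with lower odds of infant gastroenteritis (OR = 0.64 < 1).

0.64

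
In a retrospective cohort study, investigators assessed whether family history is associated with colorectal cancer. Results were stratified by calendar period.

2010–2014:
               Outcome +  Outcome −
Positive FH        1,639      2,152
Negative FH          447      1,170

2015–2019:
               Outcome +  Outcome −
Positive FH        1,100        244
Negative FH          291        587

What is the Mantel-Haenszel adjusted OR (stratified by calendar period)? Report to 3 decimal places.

3.075

OR_MH = Σ(aᵢdᵢ/nᵢ) / Σ(bᵢcᵢ/nᵢ), where nᵢ is the stratum total.
Stratum 1 (2010–2014): n = 5408; a·d/n = 1639·1170/5408 = 354.5913; b·c/n = 2152·447/5408 = 177.8743
Stratum 2 (2015–2019): n = 2222; a·d/n = 1100·587/2222 = 290.5941; b·c/n = 244·291/2222 = 31.9550
OR_MH = (354.5913 + 290.5941) / (177.8743 + 31.9550) = 645.1854 / 209.8293 = 3.07481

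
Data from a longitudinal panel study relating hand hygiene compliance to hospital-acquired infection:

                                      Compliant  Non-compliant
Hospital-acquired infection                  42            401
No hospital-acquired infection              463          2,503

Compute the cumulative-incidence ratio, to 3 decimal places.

0.602

Reading the table with exposure as columns: a = 42 (Compliant, case), b = 463 (Compliant, non-case), c = 401 (Non-compliant, case), d = 2503.
Risk in exposed = 42/505 = 0.08317; risk in unexposed = 401/2904 = 0.13809.
RR = 0.08317 / 0.13809 = 0.60230
The risk is 40% lower among the exposed than among the unexposed.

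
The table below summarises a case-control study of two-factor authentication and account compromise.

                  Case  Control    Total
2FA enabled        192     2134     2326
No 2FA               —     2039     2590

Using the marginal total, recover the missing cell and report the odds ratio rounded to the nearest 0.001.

The missing cell is in the unexposed row: 2590 − 2039 = 551.
So a = 192, b = 2134, c = 551, d = 2039.
OR = (a·d)/(b·c) = (192 × 2039) / (2134 × 551) = 391488 / 1175834 = 0.33294

0.333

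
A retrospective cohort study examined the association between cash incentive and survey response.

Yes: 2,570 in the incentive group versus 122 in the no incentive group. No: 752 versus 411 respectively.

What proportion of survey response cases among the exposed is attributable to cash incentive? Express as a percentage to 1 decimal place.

From the description: a = 2570, b = 752, c = 122, d = 411.
Risk in exposed = 2570/3322 = 0.77363; risk in unexposed = 122/533 = 0.22889.
RR = 0.77363/0.22889 = 3.37988
AR% = (RR − 1)/RR × 100 = (3.37988 − 1)/3.37988 × 100 = 70.4131%

70.4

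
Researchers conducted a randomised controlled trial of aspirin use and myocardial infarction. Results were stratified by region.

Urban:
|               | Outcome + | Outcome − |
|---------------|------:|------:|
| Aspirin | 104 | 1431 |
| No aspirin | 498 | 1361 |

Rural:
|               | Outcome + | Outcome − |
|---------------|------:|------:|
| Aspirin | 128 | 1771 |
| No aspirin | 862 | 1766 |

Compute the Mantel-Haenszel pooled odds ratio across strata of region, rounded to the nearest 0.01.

0.17

OR_MH = Σ(aᵢdᵢ/nᵢ) / Σ(bᵢcᵢ/nᵢ), where nᵢ is the stratum total.
Stratum 1 (Urban): n = 3394; a·d/n = 104·1361/3394 = 41.7042; b·c/n = 1431·498/3394 = 209.9699
Stratum 2 (Rural): n = 4527; a·d/n = 128·1766/4527 = 49.9333; b·c/n = 1771·862/4527 = 337.2216
OR_MH = (41.7042 + 49.9333) / (209.9699 + 337.2216) = 91.6375 / 547.1915 = 0.16747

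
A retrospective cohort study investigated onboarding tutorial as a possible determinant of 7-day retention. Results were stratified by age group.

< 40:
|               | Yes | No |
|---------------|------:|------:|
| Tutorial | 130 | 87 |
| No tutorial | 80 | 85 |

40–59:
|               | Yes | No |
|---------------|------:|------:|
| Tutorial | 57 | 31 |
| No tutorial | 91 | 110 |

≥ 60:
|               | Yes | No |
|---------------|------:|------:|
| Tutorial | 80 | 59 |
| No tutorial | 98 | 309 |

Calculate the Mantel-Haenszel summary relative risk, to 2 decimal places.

RR_MH = Σ(aᵢ·n₀ᵢ/nᵢ) / Σ(cᵢ·n₁ᵢ/nᵢ), with n₁ᵢ = aᵢ+bᵢ (exposed), n₀ᵢ = cᵢ+dᵢ (unexposed), nᵢ = n₁ᵢ+n₀ᵢ.
Stratum 1 (< 40): n₁ = 217, n₀ = 165, n = 382; a·n₀/n = 130·165/382 = 56.1518; c·n₁/n = 80·217/382 = 45.4450
Stratum 2 (40–59): n₁ = 88, n₀ = 201, n = 289; a·n₀/n = 57·201/289 = 39.6436; c·n₁/n = 91·88/289 = 27.7093
Stratum 3 (≥ 60): n₁ = 139, n₀ = 407, n = 546; a·n₀/n = 80·407/546 = 59.6337; c·n₁/n = 98·139/546 = 24.9487
RR_MH = (56.1518 + 39.6436 + 59.6337) / (45.4450 + 27.7093 + 24.9487) = 155.4291 / 98.1031 = 1.58434

1.58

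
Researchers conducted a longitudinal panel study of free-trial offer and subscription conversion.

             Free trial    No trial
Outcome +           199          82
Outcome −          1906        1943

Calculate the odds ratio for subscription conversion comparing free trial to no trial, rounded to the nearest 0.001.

2.474

Reading the table with exposure as columns: a = 199 (Free trial, case), b = 1906 (Free trial, non-case), c = 82 (No trial, case), d = 1943.
OR = (a·d)/(b·c) = (199 × 1943) / (1906 × 82) = 386657 / 156292 = 2.47394
The odds of subscription conversion are about 2.47 times as high in the free trial group.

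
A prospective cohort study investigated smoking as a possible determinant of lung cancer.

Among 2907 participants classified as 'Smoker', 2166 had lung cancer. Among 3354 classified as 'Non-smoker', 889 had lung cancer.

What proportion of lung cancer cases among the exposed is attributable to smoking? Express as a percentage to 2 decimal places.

From the description: a = 2166, b = 741, c = 889, d = 2465.
Risk in exposed = 2166/2907 = 0.74510; risk in unexposed = 889/3354 = 0.26506.
RR = 0.74510/0.26506 = 2.81109
AR% = (RR − 1)/RR × 100 = (2.81109 − 1)/2.81109 × 100 = 64.4266%

64.43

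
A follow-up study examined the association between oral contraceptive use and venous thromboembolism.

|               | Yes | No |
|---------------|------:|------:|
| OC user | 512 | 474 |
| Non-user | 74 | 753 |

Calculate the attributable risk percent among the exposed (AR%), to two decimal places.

82.77

Cells: a = 512, b = 474, c = 74, d = 753.
Risk in exposed = 512/986 = 0.51927; risk in unexposed = 74/827 = 0.08948.
RR = 0.51927/0.08948 = 5.80319
AR% = (RR − 1)/RR × 100 = (5.80319 − 1)/5.80319 × 100 = 82.7681%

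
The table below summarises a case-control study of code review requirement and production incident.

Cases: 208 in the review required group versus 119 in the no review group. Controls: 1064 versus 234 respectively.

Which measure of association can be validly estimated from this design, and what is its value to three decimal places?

0.384

From the description: a = 208, b = 1064, c = 119, d = 234.
This is a case-control study: participants were sampled on outcome status, so risks in the source population cannot be estimated directly — relative risk is not valid here. The odds ratio is the appropriate measure.
OR = (a·d)/(b·c) = (208 × 234) / (1064 × 119) = 48672 / 126616 = 0.38441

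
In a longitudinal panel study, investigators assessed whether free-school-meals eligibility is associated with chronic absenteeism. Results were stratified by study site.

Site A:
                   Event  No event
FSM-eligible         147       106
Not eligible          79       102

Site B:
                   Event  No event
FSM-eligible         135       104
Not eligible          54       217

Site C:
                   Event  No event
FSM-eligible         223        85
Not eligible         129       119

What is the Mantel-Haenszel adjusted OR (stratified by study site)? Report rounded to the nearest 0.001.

2.793

OR_MH = Σ(aᵢdᵢ/nᵢ) / Σ(bᵢcᵢ/nᵢ), where nᵢ is the stratum total.
Stratum 1 (Site A): n = 434; a·d/n = 147·102/434 = 34.5484; b·c/n = 106·79/434 = 19.2949
Stratum 2 (Site B): n = 510; a·d/n = 135·217/510 = 57.4412; b·c/n = 104·54/510 = 11.0118
Stratum 3 (Site C): n = 556; a·d/n = 223·119/556 = 47.7284; b·c/n = 85·129/556 = 19.7212
OR_MH = (34.5484 + 57.4412 + 47.7284) / (19.2949 + 11.0118 + 19.7212) = 139.7180 / 50.0279 = 2.79280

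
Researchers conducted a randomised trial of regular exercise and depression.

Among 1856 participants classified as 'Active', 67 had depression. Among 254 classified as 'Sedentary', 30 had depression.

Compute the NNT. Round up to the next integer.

Risk in treated group = 67/1856 = 0.03610; risk in control = 30/254 = 0.11811.
Absolute risk reduction = 0.11811 − 0.03610 = 0.08201
NNT = 1 / ARR = 1 / 0.08201 = 12.193 → round up → 13

13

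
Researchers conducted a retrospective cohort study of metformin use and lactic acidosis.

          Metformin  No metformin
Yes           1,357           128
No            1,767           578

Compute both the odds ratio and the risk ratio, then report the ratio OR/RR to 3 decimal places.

1.447

Reading the table with exposure as columns: a = 1357 (Metformin, case), b = 1767 (Metformin, non-case), c = 128 (No metformin, case), d = 578.
OR = (1357·578)/(1767·128) = 784346/226176 = 3.46786
Risk in exposed = 1357/3124 = 0.43438; risk in unexposed = 128/706 = 0.18130; RR = 2.39587
OR/RR = 3.46786 / 2.39587 = 1.44743
The outcome is not rare, so the OR lies further from 1 than the RR.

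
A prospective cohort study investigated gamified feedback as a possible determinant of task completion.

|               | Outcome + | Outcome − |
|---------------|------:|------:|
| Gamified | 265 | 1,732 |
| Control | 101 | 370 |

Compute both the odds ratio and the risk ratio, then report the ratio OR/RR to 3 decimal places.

Cells: a = 265, b = 1732, c = 101, d = 370.
OR = (265·370)/(1732·101) = 98050/174932 = 0.56050
Risk in exposed = 265/1997 = 0.13270; risk in unexposed = 101/471 = 0.21444; RR = 0.61882
OR/RR = 0.56050 / 0.61882 = 0.90576
The outcome is not rare, so the OR lies further from 1 than the RR.

0.906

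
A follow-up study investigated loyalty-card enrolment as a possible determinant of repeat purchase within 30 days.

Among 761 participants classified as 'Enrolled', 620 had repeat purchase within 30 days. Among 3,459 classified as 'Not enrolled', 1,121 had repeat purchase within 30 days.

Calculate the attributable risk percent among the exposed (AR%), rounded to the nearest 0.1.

From the description: a = 620, b = 141, c = 1121, d = 2338.
Risk in exposed = 620/761 = 0.81472; risk in unexposed = 1121/3459 = 0.32408.
RR = 0.81472/0.32408 = 2.51392
AR% = (RR − 1)/RR × 100 = (2.51392 − 1)/2.51392 × 100 = 60.2215%

60.2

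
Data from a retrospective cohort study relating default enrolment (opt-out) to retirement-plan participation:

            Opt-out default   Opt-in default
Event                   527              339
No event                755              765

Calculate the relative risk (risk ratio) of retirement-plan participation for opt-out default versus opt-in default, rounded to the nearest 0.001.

Reading the table with exposure as columns: a = 527 (Opt-out default, case), b = 755 (Opt-out default, non-case), c = 339 (Opt-in default, case), d = 765.
Risk in exposed = 527/1282 = 0.41108; risk in unexposed = 339/1104 = 0.30707.
RR = 0.41108 / 0.30707 = 1.33873
The risk among the exposed is 1.34 times that among the unexposed.

1.339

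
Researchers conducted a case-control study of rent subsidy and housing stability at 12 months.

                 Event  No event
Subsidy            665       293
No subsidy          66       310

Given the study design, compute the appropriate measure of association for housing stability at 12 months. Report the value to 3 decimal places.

Cells: a = 665, b = 293, c = 66, d = 310.
This is a case-control study: participants were sampled on outcome status, so risks in the source population cannot be estimated directly — relative risk is not valid here. The odds ratio is the appropriate measure.
OR = (a·d)/(b·c) = (665 × 310) / (293 × 66) = 206150 / 19338 = 10.66036

10.660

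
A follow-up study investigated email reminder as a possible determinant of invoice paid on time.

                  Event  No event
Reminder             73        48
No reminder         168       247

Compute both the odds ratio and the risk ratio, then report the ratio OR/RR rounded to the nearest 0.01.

Cells: a = 73, b = 48, c = 168, d = 247.
OR = (73·247)/(48·168) = 18031/8064 = 2.23599
Risk in exposed = 73/121 = 0.60331; risk in unexposed = 168/415 = 0.40482; RR = 1.49031
OR/RR = 2.23599 / 1.49031 = 1.50035
The outcome is not rare, so the OR lies further from 1 than the RR.

1.50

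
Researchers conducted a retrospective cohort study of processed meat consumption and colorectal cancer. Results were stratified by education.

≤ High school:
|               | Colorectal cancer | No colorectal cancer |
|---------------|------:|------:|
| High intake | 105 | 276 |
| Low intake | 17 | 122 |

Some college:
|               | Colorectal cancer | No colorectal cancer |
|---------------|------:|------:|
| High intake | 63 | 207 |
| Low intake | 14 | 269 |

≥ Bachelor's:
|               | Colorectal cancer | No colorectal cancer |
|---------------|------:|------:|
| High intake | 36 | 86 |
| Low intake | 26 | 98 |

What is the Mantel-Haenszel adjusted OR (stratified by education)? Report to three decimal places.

2.981

OR_MH = Σ(aᵢdᵢ/nᵢ) / Σ(bᵢcᵢ/nᵢ), where nᵢ is the stratum total.
Stratum 1 (≤ High school): n = 520; a·d/n = 105·122/520 = 24.6346; b·c/n = 276·17/520 = 9.0231
Stratum 2 (Some college): n = 553; a·d/n = 63·269/553 = 30.6456; b·c/n = 207·14/553 = 5.2405
Stratum 3 (≥ Bachelor's): n = 246; a·d/n = 36·98/246 = 14.3415; b·c/n = 86·26/246 = 9.0894
OR_MH = (24.6346 + 30.6456 + 14.3415) / (9.0231 + 5.2405 + 9.0894) = 69.6216 / 23.3530 = 2.98127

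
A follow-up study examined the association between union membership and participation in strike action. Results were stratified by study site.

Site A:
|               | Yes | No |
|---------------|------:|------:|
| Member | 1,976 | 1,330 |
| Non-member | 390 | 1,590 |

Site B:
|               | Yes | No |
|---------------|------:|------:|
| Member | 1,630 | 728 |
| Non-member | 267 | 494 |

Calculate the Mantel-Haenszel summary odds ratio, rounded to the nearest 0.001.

OR_MH = Σ(aᵢdᵢ/nᵢ) / Σ(bᵢcᵢ/nᵢ), where nᵢ is the stratum total.
Stratum 1 (Site A): n = 5286; a·d/n = 1976·1590/5286 = 594.3700; b·c/n = 1330·390/5286 = 98.1271
Stratum 2 (Site B): n = 3119; a·d/n = 1630·494/3119 = 258.1661; b·c/n = 728·267/3119 = 62.3200
OR_MH = (594.3700 + 258.1661) / (98.1271 + 62.3200) = 852.5361 / 160.4471 = 5.31350

5.314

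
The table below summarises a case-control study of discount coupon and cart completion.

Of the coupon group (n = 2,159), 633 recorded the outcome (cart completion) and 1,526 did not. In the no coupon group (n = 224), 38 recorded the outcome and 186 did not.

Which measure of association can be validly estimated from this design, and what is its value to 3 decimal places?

From the description: a = 633, b = 1526, c = 38, d = 186.
This is a case-control study: participants were sampled on outcome status, so risks in the source population cannot be estimated directly — relative risk is not valid here. The odds ratio is the appropriate measure.
OR = (a·d)/(b·c) = (633 × 186) / (1526 × 38) = 117738 / 57988 = 2.03039

2.030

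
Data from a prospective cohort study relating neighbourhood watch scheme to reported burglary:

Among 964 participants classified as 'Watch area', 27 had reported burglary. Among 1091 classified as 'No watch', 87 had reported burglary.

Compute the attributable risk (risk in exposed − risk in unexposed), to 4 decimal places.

From the description: a = 27, b = 937, c = 87, d = 1004.
Risk in exposed = 27/964 = 0.028008; risk in unexposed = 87/1091 = 0.079743.
Risk difference = 0.028008 − 0.079743 = -0.051735

-0.0517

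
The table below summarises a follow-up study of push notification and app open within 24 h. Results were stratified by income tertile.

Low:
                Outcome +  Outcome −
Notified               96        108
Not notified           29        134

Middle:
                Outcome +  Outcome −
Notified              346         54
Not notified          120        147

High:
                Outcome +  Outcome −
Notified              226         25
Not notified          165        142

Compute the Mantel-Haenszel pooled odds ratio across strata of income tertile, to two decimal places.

6.58

OR_MH = Σ(aᵢdᵢ/nᵢ) / Σ(bᵢcᵢ/nᵢ), where nᵢ is the stratum total.
Stratum 1 (Low): n = 367; a·d/n = 96·134/367 = 35.0518; b·c/n = 108·29/367 = 8.5341
Stratum 2 (Middle): n = 667; a·d/n = 346·147/667 = 76.2549; b·c/n = 54·120/667 = 9.7151
Stratum 3 (High): n = 558; a·d/n = 226·142/558 = 57.5125; b·c/n = 25·165/558 = 7.3925
OR_MH = (35.0518 + 76.2549 + 57.5125) / (8.5341 + 9.7151 + 7.3925) = 168.8192 / 25.6417 = 6.58378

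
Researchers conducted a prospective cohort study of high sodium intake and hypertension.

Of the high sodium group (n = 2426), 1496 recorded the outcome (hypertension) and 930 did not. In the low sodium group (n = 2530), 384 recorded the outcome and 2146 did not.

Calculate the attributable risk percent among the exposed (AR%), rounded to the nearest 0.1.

From the description: a = 1496, b = 930, c = 384, d = 2146.
Risk in exposed = 1496/2426 = 0.61665; risk in unexposed = 384/2530 = 0.15178.
RR = 0.61665/0.15178 = 4.06284
AR% = (RR − 1)/RR × 100 = (4.06284 − 1)/4.06284 × 100 = 75.3867%

75.4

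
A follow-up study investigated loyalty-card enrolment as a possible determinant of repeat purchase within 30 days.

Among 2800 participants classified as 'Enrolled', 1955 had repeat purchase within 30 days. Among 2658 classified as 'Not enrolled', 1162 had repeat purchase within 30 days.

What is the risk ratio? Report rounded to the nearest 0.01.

From the description: a = 1955, b = 845, c = 1162, d = 1496.
Risk in exposed = 1955/2800 = 0.69821; risk in unexposed = 1162/2658 = 0.43717.
RR = 0.69821 / 0.43717 = 1.59712
The risk among the exposed is 1.60 times that among the unexposed.

1.60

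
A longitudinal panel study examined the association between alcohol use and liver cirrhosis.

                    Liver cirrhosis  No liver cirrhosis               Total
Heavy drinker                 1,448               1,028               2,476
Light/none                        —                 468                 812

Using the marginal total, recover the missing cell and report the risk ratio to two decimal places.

The missing cell is in the unexposed row: 812 − 468 = 344.
So a = 1448, b = 1028, c = 344, d = 468.
RR = [a/(a+b)] / [c/(c+d)] = (1448/2476) / (344/812) = 0.58481/0.42365 = 1.38043

1.38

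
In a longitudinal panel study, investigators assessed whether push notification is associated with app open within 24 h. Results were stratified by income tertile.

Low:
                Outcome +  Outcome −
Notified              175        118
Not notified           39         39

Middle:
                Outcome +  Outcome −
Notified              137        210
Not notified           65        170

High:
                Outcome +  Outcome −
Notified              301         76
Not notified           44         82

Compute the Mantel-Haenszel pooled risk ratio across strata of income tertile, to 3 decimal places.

1.634

RR_MH = Σ(aᵢ·n₀ᵢ/nᵢ) / Σ(cᵢ·n₁ᵢ/nᵢ), with n₁ᵢ = aᵢ+bᵢ (exposed), n₀ᵢ = cᵢ+dᵢ (unexposed), nᵢ = n₁ᵢ+n₀ᵢ.
Stratum 1 (Low): n₁ = 293, n₀ = 78, n = 371; a·n₀/n = 175·78/371 = 36.7925; c·n₁/n = 39·293/371 = 30.8005
Stratum 2 (Middle): n₁ = 347, n₀ = 235, n = 582; a·n₀/n = 137·235/582 = 55.3179; c·n₁/n = 65·347/582 = 38.7543
Stratum 3 (High): n₁ = 377, n₀ = 126, n = 503; a·n₀/n = 301·126/503 = 75.3996; c·n₁/n = 44·377/503 = 32.9781
RR_MH = (36.7925 + 55.3179 + 75.3996) / (30.8005 + 38.7543 + 32.9781) = 167.5099 / 102.5330 = 1.63372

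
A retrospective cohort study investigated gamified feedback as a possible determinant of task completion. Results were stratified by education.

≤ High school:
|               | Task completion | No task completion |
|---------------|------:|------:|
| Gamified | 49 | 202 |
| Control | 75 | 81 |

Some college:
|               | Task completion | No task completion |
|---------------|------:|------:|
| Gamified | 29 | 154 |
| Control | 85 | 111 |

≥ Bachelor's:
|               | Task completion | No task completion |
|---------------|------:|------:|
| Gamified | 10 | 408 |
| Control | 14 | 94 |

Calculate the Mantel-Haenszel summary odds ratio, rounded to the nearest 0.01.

0.24

OR_MH = Σ(aᵢdᵢ/nᵢ) / Σ(bᵢcᵢ/nᵢ), where nᵢ is the stratum total.
Stratum 1 (≤ High school): n = 407; a·d/n = 49·81/407 = 9.7518; b·c/n = 202·75/407 = 37.2236
Stratum 2 (Some college): n = 379; a·d/n = 29·111/379 = 8.4934; b·c/n = 154·85/379 = 34.5383
Stratum 3 (≥ Bachelor's): n = 526; a·d/n = 10·94/526 = 1.7871; b·c/n = 408·14/526 = 10.8593
OR_MH = (9.7518 + 8.4934 + 1.7871) / (37.2236 + 34.5383 + 10.8593) = 20.0323 / 82.6212 = 0.24246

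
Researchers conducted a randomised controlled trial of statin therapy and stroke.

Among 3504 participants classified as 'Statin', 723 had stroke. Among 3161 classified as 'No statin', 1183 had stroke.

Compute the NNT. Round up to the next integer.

6

Risk in treated group = 723/3504 = 0.20634; risk in control = 1183/3161 = 0.37425.
Absolute risk reduction = 0.37425 − 0.20634 = 0.16791
NNT = 1 / ARR = 1 / 0.16791 = 5.955 → round up → 6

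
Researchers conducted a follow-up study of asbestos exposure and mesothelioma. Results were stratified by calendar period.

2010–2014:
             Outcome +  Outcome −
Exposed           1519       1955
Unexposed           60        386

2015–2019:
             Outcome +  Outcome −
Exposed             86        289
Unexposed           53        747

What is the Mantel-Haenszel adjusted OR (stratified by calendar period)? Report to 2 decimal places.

OR_MH = Σ(aᵢdᵢ/nᵢ) / Σ(bᵢcᵢ/nᵢ), where nᵢ is the stratum total.
Stratum 1 (2010–2014): n = 3920; a·d/n = 1519·386/3920 = 149.5750; b·c/n = 1955·60/3920 = 29.9235
Stratum 2 (2015–2019): n = 1175; a·d/n = 86·747/1175 = 54.6740; b·c/n = 289·53/1175 = 13.0357
OR_MH = (149.5750 + 54.6740) / (29.9235 + 13.0357) = 204.2490 / 42.9592 = 4.75449

4.75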